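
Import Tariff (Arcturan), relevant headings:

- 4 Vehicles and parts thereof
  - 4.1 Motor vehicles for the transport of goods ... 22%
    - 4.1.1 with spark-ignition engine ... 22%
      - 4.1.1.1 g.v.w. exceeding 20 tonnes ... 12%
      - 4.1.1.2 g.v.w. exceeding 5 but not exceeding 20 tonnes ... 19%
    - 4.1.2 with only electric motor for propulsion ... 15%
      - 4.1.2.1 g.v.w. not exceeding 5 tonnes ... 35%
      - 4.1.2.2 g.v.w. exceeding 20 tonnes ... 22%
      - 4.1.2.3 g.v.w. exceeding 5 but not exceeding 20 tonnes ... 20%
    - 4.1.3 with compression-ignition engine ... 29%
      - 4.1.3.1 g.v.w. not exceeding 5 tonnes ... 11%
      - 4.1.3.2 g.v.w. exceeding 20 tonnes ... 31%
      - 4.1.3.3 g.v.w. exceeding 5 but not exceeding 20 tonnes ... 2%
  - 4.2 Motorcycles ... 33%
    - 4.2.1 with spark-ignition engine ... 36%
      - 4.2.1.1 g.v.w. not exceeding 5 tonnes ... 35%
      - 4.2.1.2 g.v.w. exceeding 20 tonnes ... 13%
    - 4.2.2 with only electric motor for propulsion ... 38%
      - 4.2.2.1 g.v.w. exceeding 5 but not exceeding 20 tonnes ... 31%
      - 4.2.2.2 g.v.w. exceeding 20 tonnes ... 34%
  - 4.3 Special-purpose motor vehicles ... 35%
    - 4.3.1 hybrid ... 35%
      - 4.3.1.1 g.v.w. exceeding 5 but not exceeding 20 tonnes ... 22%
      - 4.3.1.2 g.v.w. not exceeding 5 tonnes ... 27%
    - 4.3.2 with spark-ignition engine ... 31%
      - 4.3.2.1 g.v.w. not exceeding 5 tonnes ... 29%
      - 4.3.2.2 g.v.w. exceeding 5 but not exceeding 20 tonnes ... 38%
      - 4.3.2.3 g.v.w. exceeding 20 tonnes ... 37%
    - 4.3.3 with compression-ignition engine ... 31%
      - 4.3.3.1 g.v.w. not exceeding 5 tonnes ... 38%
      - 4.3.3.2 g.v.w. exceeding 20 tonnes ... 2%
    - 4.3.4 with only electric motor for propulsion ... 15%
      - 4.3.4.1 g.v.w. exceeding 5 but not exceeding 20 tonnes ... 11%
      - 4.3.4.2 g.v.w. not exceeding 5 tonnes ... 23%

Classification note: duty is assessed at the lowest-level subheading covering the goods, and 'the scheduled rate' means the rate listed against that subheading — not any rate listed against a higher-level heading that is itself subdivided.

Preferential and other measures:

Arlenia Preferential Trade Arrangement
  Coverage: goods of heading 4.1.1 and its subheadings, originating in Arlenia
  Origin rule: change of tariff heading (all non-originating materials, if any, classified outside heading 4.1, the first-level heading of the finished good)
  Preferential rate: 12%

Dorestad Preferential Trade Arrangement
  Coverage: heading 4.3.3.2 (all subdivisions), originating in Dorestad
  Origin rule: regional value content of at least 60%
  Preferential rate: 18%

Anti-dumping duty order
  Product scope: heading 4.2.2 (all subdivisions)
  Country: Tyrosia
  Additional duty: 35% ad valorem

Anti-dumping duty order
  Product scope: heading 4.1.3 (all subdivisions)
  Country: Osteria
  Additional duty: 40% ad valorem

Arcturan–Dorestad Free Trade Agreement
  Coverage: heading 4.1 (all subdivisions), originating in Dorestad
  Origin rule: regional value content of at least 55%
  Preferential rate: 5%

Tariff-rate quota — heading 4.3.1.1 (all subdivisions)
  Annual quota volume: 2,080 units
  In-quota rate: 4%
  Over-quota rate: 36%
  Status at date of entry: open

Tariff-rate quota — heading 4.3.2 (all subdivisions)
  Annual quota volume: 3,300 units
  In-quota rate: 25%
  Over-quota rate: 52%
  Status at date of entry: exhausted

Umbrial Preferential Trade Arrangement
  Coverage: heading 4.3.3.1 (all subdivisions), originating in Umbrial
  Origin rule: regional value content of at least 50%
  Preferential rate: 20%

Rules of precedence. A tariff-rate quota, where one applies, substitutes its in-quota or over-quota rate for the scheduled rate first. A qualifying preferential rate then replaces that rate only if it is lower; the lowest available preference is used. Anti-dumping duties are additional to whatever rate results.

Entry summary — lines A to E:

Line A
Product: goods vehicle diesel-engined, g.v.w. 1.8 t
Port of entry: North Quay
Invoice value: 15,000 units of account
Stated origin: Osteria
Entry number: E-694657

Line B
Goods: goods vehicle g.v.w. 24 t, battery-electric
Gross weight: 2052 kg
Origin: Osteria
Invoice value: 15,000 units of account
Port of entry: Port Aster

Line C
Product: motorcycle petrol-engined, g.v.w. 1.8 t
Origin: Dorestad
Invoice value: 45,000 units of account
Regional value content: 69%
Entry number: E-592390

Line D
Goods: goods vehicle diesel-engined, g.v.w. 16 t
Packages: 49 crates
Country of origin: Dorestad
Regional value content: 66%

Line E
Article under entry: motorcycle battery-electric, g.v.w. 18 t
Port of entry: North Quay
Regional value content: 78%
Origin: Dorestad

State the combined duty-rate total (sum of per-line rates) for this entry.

Line A: goods vehicle → 4.1; diesel-engined → 4.1.3; g.v.w. 1.8 t → 4.1.3.1. Scheduled 11%. anti-dumping (Osteria, 4.1.3): +40%; total 11% + 40% = 51%. → 51%.
Line B: goods vehicle → 4.1; battery-electric → 4.1.2; g.v.w. 24 t → 4.1.2.2. Scheduled 22%. No special measure applies. → 22%.
Line C: motorcycle → 4.2; petrol-engined → 4.2.1; g.v.w. 1.8 t → 4.2.1.1. Scheduled 35%. Dorestad agreement on 4.3.3.2: 4.2.1.1 not covered; Dorestad agreement on 4.1: 4.2.1.1 not covered. → 35%.
Line D: goods vehicle → 4.1; diesel-engined → 4.1.3; g.v.w. 16 t → 4.1.3.3. Scheduled 2%. Dorestad agreement on 4.3.3.2: 4.1.3.3 not covered; Dorestad agreement on 4.1: RVC ≥ 55% → 5% available; preference 5% not lower than 2% → no reduction. → 2%.
Line E: motorcycle → 4.2; battery-electric → 4.2.2; g.v.w. 18 t → 4.2.2.1. Scheduled 31%. Dorestad agreement on 4.3.3.2: 4.2.2.1 not covered; Dorestad agreement on 4.1: 4.2.2.1 not covered. → 31%.
Sum: 51% + 22% + 35% + 2% + 31% = 141%.

141%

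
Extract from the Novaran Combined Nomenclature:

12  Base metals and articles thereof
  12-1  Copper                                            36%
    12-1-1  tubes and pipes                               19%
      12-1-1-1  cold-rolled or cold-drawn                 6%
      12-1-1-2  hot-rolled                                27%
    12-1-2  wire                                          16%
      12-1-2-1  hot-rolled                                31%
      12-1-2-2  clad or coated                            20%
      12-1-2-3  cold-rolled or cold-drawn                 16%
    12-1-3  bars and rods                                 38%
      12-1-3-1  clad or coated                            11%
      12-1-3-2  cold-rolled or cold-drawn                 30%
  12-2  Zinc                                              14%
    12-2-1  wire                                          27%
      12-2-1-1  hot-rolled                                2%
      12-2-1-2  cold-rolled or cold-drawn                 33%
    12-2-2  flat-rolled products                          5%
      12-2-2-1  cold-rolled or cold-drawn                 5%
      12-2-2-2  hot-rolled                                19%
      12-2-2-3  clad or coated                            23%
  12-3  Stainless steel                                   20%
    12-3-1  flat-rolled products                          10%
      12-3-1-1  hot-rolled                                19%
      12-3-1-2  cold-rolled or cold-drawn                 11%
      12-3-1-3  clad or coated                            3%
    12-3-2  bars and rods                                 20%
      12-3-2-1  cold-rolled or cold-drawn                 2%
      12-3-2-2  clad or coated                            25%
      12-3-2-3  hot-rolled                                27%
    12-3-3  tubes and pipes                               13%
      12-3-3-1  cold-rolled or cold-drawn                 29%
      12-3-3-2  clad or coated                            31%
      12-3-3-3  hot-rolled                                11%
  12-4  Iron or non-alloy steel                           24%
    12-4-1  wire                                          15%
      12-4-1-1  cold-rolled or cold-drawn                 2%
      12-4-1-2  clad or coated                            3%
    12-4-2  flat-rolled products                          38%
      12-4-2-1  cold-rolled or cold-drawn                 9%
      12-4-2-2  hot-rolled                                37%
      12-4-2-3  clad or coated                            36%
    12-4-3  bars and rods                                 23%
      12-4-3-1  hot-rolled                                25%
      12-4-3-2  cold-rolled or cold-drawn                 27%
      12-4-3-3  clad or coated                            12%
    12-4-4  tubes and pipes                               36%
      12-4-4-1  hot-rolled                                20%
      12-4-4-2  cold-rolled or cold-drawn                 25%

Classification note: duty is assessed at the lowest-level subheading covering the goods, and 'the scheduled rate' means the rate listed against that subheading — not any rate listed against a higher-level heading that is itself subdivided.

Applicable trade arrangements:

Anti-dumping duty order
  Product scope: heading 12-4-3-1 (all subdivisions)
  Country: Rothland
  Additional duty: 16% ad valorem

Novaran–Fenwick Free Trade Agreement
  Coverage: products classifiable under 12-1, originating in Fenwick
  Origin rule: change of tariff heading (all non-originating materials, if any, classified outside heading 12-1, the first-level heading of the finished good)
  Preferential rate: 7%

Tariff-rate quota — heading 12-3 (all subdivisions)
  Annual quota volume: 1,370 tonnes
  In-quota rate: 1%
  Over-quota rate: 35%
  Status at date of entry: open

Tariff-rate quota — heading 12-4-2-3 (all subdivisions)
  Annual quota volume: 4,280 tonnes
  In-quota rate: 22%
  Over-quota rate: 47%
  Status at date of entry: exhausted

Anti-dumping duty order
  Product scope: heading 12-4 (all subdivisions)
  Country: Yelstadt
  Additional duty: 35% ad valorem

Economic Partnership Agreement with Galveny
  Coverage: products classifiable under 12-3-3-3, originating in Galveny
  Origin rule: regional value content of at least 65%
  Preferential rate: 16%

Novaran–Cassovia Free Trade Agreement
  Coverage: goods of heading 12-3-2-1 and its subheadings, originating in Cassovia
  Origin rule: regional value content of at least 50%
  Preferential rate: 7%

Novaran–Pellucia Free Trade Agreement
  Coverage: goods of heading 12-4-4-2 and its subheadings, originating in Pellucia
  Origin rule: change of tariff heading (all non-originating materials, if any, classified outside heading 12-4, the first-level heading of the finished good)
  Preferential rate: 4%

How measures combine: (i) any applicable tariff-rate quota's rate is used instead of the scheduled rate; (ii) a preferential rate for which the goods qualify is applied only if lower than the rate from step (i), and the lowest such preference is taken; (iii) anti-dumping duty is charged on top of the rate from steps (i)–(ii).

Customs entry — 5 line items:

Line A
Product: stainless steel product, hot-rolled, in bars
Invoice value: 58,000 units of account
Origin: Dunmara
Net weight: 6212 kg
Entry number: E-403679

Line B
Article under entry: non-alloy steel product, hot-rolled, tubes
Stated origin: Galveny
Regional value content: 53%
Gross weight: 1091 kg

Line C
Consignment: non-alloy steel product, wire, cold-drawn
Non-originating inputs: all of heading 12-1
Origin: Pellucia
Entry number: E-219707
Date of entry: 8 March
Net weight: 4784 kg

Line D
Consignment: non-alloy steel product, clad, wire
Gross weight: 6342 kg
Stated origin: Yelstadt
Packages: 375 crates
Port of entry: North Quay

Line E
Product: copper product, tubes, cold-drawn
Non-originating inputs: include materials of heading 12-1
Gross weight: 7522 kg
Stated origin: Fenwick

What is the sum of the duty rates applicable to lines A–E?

67%

Line A: stainless steel → 12-3; in bars → 12-3-2; hot-rolled → 12-3-2-3. Scheduled 27%. quota on 12-3 open → in-quota 1%. → 1%.
Line B: non-alloy steel → 12-4; tubes → 12-4-4; hot-rolled → 12-4-4-1. Scheduled 20%. Galveny agreement on 12-3-3-3: 12-4-4-1 not covered. → 20%.
Line C: non-alloy steel → 12-4; wire → 12-4-1; cold-drawn → 12-4-1-1. Scheduled 2%. Pellucia agreement on 12-4-4-2: 12-4-1-1 not covered. → 2%.
Line D: non-alloy steel → 12-4; wire → 12-4-1; clad → 12-4-1-2. Scheduled 3%. anti-dumping (Yelstadt, 12-4): +35%; total 3% + 35% = 38%. → 38%.
Line E: copper → 12-1; tubes → 12-1-1; cold-drawn → 12-1-1-1. Scheduled 6%. Fenwick agreement on 12-1: CTH not met. → 6%.
Sum: 1% + 20% + 2% + 38% + 6% = 67%.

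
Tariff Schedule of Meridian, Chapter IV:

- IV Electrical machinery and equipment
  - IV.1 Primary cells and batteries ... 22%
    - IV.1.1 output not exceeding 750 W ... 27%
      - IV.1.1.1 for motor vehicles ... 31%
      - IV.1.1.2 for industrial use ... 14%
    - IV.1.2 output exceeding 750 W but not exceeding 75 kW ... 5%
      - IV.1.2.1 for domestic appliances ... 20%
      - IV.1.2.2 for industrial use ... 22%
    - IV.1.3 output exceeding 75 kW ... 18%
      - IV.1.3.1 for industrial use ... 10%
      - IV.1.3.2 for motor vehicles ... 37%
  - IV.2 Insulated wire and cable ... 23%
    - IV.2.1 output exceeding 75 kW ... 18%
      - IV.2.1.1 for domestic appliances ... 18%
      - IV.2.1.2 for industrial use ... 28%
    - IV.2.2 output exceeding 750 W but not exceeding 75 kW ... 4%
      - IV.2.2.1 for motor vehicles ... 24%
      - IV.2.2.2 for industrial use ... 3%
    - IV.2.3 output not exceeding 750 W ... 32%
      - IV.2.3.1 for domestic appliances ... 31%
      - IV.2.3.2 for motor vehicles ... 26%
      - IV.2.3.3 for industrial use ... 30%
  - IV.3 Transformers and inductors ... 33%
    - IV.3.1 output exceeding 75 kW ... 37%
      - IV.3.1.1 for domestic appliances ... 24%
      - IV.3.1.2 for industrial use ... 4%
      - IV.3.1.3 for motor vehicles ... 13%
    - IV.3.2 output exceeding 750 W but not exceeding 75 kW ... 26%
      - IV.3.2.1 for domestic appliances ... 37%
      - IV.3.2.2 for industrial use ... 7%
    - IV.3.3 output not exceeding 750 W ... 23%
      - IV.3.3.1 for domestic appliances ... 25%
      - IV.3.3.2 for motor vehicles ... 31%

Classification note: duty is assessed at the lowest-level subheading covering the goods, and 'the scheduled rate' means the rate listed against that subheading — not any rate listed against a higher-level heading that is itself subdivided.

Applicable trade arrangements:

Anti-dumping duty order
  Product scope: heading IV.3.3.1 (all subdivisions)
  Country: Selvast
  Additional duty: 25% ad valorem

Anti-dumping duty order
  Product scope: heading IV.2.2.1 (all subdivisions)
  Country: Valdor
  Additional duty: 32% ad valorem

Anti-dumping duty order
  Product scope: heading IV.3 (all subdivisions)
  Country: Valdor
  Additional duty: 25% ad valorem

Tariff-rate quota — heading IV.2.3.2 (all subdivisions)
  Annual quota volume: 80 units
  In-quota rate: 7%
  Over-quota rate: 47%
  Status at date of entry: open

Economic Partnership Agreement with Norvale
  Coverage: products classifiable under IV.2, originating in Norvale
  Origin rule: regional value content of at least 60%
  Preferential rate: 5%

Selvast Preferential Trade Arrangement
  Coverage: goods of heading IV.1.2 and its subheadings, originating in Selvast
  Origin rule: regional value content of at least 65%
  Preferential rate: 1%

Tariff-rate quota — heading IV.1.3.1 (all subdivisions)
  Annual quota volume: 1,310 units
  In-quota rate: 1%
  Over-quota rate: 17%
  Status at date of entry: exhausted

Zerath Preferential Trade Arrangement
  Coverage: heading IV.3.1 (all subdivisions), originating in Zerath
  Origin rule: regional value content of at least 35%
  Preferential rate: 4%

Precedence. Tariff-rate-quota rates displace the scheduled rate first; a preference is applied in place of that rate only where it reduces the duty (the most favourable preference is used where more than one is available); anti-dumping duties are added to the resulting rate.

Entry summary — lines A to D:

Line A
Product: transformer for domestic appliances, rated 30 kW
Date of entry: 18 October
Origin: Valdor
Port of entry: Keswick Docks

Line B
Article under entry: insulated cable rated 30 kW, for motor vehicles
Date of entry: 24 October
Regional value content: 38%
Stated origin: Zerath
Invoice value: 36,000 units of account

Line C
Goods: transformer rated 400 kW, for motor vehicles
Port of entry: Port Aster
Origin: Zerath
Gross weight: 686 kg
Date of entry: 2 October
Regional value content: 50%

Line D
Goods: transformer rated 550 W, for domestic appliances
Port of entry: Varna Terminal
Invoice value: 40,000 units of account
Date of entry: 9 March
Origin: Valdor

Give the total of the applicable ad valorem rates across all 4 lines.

Line A: transformer → IV.3; rated 30 kW → IV.3.2; for domestic appliances → IV.3.2.1. Scheduled 37%. anti-dumping (Valdor, IV.3): +25%; total 37% + 25% = 62%. → 62%.
Line B: insulated cable → IV.2; rated 30 kW → IV.2.2; for motor vehicles → IV.2.2.1. Scheduled 24%. Zerath agreement on IV.3.1: IV.2.2.1 not covered. → 24%.
Line C: transformer → IV.3; rated 400 kW → IV.3.1; for motor vehicles → IV.3.1.3. Scheduled 13%. Zerath agreement on IV.3.1: RVC ≥ 35% → 4% available; preferential 4%. → 4%.
Line D: transformer → IV.3; rated 550 W → IV.3.3; for domestic appliances → IV.3.3.1. Scheduled 25%. anti-dumping (Valdor, IV.3): +25%; total 25% + 25% = 50%. → 50%.
Sum: 62% + 24% + 4% + 50% = 140%.

140%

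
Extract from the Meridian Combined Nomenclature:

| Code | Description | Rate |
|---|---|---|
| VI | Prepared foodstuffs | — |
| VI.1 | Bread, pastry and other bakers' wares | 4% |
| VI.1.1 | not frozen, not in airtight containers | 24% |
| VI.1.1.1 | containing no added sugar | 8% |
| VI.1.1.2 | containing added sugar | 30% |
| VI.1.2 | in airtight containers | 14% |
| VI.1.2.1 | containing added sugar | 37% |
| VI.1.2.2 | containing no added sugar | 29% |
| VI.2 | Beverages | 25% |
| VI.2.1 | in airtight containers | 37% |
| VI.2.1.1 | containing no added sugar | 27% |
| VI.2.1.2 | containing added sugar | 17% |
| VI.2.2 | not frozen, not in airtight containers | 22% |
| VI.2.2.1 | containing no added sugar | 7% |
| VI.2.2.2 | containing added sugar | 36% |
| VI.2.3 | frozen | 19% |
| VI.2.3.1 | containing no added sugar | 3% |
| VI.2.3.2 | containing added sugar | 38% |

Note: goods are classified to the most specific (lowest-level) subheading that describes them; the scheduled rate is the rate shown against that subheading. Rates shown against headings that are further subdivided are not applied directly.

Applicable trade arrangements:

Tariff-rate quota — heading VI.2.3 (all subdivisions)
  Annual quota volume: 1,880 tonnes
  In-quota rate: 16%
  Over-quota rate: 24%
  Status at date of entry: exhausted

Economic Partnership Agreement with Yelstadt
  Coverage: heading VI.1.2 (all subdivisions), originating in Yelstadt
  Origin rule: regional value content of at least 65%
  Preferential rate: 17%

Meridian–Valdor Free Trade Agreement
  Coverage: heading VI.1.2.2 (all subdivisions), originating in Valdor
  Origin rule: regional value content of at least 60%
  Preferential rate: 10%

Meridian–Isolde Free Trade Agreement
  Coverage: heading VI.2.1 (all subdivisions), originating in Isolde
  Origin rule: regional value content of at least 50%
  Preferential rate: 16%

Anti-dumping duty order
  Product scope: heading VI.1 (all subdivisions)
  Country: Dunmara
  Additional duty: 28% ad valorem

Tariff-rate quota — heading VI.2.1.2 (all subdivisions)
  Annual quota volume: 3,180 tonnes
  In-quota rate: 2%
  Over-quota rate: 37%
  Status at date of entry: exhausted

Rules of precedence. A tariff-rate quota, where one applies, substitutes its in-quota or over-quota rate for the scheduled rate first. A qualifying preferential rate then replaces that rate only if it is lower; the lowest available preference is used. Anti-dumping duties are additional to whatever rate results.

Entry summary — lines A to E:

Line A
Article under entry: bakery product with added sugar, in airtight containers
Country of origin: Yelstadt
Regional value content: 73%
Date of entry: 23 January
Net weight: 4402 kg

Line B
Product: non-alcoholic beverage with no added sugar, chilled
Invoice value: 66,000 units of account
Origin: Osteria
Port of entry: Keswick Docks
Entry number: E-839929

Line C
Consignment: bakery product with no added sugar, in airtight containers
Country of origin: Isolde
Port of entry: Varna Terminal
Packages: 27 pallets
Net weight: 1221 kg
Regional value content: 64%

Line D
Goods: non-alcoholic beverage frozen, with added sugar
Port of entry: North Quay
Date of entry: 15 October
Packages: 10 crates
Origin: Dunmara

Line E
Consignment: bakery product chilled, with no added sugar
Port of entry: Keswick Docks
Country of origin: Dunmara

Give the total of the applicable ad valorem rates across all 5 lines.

Line A: bakery product → VI.1; in airtight containers → VI.1.2; with added sugar → VI.1.2.1. Scheduled 37%. Yelstadt agreement on VI.1.2: RVC ≥ 65% → 17% available; preferential 17%. → 17%.
Line B: non-alcoholic beverage → VI.2; chilled → VI.2.2; with no added sugar → VI.2.2.1. Scheduled 7%. No special measure applies. → 7%.
Line C: bakery product → VI.1; in airtight containers → VI.1.2; with no added sugar → VI.1.2.2. Scheduled 29%. Isolde agreement on VI.2.1: VI.1.2.2 not covered. → 29%.
Line D: non-alcoholic beverage → VI.2; frozen → VI.2.3; with added sugar → VI.2.3.2. Scheduled 38%. quota on VI.2.3 exhausted → over-quota 24%. → 24%.
Line E: bakery product → VI.1; chilled → VI.1.1; with no added sugar → VI.1.1.1. Scheduled 8%. anti-dumping (Dunmara, VI.1): +28%; total 8% + 28% = 36%. → 36%.
Sum: 17% + 7% + 29% + 24% + 36% = 113%.

113%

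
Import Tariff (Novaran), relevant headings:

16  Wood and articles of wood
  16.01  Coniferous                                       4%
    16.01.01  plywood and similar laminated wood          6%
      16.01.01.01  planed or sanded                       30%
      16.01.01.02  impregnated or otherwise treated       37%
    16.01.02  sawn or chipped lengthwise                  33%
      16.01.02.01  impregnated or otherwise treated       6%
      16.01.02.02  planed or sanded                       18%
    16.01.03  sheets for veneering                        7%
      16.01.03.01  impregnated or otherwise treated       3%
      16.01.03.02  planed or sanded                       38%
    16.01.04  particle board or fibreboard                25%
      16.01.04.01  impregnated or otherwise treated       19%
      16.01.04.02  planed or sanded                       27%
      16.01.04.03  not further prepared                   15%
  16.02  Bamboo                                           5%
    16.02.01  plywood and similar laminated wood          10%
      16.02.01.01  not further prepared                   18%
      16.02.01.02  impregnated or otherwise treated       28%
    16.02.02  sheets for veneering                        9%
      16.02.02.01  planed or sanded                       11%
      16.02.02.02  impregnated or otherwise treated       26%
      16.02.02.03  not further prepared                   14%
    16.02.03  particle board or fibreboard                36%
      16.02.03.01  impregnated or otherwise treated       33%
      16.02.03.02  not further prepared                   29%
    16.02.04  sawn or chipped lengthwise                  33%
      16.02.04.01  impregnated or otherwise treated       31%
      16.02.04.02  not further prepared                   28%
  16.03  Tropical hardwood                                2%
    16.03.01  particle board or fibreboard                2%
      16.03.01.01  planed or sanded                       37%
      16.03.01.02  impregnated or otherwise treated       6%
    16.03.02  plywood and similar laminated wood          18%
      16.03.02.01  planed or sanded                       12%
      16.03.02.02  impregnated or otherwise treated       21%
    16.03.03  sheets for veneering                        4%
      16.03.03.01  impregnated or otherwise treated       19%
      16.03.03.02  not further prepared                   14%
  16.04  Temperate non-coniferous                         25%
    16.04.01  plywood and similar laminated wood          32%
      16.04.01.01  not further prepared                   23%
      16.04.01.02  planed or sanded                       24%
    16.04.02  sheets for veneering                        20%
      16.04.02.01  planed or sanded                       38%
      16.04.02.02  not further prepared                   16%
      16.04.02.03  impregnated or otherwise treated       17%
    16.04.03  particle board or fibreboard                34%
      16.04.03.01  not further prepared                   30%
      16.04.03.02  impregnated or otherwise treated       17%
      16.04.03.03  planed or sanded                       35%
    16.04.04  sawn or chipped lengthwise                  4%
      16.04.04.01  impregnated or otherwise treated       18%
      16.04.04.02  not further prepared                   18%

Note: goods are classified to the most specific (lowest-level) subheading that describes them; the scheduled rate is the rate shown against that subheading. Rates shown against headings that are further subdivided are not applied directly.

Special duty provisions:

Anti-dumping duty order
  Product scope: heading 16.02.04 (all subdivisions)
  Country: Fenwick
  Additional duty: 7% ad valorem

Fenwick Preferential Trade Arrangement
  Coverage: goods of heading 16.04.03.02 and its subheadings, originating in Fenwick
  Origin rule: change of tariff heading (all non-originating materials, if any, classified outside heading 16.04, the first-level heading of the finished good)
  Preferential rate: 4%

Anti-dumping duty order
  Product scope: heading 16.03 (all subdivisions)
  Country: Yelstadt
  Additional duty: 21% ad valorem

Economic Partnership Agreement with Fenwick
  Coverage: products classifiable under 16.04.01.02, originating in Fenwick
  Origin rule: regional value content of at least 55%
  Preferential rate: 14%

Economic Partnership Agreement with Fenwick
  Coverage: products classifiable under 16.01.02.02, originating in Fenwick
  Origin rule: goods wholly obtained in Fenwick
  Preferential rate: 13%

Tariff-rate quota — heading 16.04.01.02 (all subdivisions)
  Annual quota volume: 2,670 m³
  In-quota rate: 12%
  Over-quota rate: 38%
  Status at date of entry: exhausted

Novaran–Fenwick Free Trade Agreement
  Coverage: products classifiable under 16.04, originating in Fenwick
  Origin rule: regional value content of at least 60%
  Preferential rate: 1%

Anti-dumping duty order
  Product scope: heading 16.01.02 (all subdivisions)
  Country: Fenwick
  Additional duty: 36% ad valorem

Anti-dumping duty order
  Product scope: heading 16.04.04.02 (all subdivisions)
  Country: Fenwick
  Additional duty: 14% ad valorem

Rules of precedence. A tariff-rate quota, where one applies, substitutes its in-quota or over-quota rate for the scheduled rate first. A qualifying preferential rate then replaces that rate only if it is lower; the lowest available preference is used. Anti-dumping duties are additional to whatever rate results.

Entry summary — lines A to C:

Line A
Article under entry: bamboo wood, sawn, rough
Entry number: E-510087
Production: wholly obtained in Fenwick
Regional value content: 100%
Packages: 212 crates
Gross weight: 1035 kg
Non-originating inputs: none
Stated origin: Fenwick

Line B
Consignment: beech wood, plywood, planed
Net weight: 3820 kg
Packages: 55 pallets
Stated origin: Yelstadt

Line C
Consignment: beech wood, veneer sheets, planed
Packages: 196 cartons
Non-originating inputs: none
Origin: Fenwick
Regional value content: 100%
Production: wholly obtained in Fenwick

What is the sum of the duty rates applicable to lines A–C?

Line A: bamboo → 16.02; sawn → 16.02.04; rough → 16.02.04.02. Scheduled 28%. Fenwick agreement on 16.04.03.02: 16.02.04.02 not covered; Fenwick agreement on 16.04.01.02: 16.02.04.02 not covered; Fenwick agreement on 16.01.02.02: 16.02.04.02 not covered; Fenwick agreement on 16.04: 16.02.04.02 not covered; anti-dumping (Fenwick, 16.02.04): +7%; total 28% + 7% = 35%. → 35%.
Line B: beech → 16.04; plywood → 16.04.01; planed → 16.04.01.02. Scheduled 24%. quota on 16.04.01.02 exhausted → over-quota 38%. → 38%.
Line C: beech → 16.04; veneer sheets → 16.04.02; planed → 16.04.02.01. Scheduled 38%. Fenwick agreement on 16.04.03.02: 16.04.02.01 not covered; Fenwick agreement on 16.04.01.02: 16.04.02.01 not covered; Fenwick agreement on 16.01.02.02: 16.04.02.01 not covered; Fenwick agreement on 16.04: RVC ≥ 60% → 1% available; preferential 1%. → 1%.
Sum: 35% + 38% + 1% = 74%.

74%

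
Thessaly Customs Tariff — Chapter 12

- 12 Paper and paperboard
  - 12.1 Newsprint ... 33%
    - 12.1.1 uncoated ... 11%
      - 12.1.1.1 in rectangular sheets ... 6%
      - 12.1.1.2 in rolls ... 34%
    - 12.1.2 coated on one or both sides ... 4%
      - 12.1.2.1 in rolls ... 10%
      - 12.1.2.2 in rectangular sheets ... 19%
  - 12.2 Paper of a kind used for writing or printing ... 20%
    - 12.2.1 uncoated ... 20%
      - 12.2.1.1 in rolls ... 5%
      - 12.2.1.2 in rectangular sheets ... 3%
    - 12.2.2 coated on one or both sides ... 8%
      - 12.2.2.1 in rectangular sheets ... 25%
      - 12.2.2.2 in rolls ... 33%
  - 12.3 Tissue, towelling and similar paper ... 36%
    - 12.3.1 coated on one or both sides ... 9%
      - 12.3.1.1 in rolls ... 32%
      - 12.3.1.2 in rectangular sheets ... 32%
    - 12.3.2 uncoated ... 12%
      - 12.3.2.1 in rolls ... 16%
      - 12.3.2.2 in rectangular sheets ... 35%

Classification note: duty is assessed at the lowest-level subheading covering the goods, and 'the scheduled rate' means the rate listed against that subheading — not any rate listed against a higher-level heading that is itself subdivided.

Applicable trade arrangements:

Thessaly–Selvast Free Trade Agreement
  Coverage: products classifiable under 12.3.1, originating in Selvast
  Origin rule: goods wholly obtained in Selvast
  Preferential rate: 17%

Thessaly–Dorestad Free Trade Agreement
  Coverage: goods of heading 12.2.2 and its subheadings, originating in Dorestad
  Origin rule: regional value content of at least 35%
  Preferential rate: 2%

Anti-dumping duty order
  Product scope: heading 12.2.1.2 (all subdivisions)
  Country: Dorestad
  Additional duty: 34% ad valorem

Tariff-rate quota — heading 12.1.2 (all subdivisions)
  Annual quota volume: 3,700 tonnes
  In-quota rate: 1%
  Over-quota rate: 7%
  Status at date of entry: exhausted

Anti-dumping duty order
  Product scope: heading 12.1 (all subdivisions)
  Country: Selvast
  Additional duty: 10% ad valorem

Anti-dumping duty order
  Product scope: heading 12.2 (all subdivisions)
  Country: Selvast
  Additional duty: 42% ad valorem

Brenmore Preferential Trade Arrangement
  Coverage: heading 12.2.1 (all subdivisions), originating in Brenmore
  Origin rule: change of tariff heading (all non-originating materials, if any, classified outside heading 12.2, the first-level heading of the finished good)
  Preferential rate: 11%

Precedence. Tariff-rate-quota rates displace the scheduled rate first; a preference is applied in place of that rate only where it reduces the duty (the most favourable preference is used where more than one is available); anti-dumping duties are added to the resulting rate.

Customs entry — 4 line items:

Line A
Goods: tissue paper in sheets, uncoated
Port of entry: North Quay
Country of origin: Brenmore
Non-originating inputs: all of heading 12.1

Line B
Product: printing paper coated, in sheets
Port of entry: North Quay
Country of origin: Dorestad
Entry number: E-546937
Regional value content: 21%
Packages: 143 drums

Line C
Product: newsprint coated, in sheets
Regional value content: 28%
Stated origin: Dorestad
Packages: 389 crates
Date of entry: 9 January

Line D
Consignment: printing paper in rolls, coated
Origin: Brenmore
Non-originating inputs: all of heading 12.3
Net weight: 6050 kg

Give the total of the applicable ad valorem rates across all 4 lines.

Line A: tissue paper → 12.3; uncoated → 12.3.2; in sheets → 12.3.2.2. Scheduled 35%. Brenmore agreement on 12.2.1: 12.3.2.2 not covered. → 35%.
Line B: printing paper → 12.2; coated → 12.2.2; in sheets → 12.2.2.1. Scheduled 25%. Dorestad agreement on 12.2.2: RVC < 35%. → 25%.
Line C: newsprint → 12.1; coated → 12.1.2; in sheets → 12.1.2.2. Scheduled 19%. quota on 12.1.2 exhausted → over-quota 7%; Dorestad agreement on 12.2.2: 12.1.2.2 not covered. → 7%.
Line D: printing paper → 12.2; coated → 12.2.2; in rolls → 12.2.2.2. Scheduled 33%. Brenmore agreement on 12.2.1: 12.2.2.2 not covered. → 33%.
Sum: 35% + 25% + 7% + 33% = 100%.

100%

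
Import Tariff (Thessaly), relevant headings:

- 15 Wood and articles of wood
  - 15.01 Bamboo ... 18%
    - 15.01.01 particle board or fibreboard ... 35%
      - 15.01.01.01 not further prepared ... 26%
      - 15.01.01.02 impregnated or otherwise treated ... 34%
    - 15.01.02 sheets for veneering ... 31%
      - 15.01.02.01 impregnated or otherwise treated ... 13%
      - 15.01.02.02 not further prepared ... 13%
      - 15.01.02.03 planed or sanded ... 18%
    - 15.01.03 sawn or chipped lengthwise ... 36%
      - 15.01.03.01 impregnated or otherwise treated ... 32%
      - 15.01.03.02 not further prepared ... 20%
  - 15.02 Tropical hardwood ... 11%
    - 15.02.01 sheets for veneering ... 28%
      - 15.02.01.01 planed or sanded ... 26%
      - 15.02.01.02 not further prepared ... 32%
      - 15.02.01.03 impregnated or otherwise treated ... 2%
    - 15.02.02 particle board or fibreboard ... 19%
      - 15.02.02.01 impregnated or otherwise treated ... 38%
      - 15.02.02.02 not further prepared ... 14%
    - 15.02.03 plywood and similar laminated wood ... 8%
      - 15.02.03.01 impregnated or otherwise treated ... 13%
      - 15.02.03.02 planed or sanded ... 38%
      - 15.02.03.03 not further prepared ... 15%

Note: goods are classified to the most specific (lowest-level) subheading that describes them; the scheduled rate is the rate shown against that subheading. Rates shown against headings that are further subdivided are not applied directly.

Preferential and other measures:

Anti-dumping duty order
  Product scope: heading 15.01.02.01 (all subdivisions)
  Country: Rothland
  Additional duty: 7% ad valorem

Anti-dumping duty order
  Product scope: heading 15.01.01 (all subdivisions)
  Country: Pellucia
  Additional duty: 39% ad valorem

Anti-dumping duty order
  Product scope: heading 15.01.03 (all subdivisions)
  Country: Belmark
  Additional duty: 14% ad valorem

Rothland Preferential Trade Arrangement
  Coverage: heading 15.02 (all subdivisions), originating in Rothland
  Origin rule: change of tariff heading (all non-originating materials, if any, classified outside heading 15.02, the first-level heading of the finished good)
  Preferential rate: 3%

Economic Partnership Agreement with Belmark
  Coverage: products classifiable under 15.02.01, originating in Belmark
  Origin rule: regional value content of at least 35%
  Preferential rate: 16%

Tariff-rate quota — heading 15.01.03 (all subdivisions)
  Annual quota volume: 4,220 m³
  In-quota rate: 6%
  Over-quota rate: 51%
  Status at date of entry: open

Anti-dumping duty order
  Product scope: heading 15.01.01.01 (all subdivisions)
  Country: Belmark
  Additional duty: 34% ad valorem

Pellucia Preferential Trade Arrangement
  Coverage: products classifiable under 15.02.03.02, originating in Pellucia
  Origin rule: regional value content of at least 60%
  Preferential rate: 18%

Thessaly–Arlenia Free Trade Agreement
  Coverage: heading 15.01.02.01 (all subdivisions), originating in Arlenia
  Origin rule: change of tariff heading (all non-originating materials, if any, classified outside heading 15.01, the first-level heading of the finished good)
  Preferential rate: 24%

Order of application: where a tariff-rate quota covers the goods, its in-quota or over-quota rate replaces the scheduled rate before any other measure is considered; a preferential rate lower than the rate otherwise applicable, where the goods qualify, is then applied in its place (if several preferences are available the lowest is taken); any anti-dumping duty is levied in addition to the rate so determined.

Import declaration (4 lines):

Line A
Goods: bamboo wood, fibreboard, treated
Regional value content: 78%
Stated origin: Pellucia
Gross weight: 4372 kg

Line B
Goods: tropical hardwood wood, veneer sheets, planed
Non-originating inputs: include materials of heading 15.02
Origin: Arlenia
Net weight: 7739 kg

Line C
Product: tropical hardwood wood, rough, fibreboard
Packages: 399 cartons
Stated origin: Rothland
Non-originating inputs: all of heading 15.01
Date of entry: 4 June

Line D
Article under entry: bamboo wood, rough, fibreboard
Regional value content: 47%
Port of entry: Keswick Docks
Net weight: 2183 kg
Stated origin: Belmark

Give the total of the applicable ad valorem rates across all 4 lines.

162%

Line A: bamboo → 15.01; fibreboard → 15.01.01; treated → 15.01.01.02. Scheduled 34%. Pellucia agreement on 15.02.03.02: 15.01.01.02 not covered; anti-dumping (Pellucia, 15.01.01): +39%; total 34% + 39% = 73%. → 73%.
Line B: tropical hardwood → 15.02; veneer sheets → 15.02.01; planed → 15.02.01.01. Scheduled 26%. Arlenia agreement on 15.01.02.01: 15.02.01.01 not covered. → 26%.
Line C: tropical hardwood → 15.02; fibreboard → 15.02.02; rough → 15.02.02.02. Scheduled 14%. Rothland agreement on 15.02: CTH met → 3% available; preferential 3%. → 3%.
Line D: bamboo → 15.01; fibreboard → 15.01.01; rough → 15.01.01.01. Scheduled 26%. Belmark agreement on 15.02.01: 15.01.01.01 not covered; anti-dumping (Belmark, 15.01.01.01): +34%; total 26% + 34% = 60%. → 60%.
Sum: 73% + 26% + 3% + 60% = 162%.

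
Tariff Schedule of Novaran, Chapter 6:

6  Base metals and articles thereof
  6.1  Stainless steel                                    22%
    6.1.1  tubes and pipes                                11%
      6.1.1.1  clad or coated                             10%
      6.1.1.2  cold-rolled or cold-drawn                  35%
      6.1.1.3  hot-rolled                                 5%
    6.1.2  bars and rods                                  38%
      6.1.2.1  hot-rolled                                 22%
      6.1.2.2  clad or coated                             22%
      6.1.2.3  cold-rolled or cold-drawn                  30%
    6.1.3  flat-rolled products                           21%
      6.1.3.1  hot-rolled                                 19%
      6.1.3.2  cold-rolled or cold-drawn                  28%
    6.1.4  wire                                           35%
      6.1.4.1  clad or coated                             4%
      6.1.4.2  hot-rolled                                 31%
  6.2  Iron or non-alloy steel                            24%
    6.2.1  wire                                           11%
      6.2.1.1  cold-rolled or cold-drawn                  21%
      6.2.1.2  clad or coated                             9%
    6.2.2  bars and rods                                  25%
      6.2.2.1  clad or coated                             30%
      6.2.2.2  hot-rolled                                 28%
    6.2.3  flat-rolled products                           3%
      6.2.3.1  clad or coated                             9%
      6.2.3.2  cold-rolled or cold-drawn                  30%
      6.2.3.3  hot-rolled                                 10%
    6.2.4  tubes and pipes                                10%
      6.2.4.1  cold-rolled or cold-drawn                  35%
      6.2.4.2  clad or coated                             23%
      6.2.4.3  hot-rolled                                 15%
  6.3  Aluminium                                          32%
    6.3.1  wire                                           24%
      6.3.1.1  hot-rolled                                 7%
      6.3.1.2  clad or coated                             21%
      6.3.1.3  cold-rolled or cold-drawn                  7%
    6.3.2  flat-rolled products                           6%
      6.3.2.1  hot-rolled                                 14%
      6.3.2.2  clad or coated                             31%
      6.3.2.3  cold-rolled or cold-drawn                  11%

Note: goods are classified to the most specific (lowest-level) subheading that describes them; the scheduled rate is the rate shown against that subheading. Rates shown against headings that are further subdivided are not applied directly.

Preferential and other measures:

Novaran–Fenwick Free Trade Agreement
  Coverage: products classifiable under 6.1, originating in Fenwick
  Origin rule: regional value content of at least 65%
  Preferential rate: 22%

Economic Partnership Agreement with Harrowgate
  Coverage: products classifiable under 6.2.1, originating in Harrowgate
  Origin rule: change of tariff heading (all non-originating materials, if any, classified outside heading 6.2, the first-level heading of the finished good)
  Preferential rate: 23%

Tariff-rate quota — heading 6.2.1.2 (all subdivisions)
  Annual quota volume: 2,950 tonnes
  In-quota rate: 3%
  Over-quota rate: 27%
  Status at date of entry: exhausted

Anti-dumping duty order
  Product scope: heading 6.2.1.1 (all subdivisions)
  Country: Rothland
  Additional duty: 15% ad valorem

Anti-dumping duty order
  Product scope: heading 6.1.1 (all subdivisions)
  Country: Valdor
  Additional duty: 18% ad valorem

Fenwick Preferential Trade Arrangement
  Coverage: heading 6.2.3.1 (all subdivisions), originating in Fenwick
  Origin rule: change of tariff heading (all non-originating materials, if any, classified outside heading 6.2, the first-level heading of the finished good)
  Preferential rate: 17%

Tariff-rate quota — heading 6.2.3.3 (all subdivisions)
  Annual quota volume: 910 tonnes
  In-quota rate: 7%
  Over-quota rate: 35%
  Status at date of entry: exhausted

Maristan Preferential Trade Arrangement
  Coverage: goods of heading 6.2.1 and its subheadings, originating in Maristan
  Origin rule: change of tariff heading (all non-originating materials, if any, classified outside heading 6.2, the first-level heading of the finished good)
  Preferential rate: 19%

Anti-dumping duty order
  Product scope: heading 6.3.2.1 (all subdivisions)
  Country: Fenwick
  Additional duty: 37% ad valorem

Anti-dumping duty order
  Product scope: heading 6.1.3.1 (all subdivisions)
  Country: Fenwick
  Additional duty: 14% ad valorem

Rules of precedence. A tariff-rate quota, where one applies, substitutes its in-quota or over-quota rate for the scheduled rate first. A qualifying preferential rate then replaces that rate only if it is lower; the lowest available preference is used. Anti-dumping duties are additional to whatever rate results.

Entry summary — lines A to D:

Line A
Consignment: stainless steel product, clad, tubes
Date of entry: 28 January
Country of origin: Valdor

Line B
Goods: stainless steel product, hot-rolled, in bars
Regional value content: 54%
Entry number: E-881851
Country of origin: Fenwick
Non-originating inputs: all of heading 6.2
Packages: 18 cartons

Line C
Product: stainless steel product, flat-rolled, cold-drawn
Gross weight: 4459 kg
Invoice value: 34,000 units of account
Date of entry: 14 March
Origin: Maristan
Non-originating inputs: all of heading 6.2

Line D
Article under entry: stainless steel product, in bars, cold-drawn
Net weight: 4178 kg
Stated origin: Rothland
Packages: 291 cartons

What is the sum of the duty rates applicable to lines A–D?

Line A: stainless steel → 6.1; tubes → 6.1.1; clad → 6.1.1.1. Scheduled 10%. anti-dumping (Valdor, 6.1.1): +18%; total 10% + 18% = 28%. → 28%.
Line B: stainless steel → 6.1; in bars → 6.1.2; hot-rolled → 6.1.2.1. Scheduled 22%. Fenwick agreement on 6.1: RVC < 65%; Fenwick agreement on 6.2.3.1: 6.1.2.1 not covered. → 22%.
Line C: stainless steel → 6.1; flat-rolled → 6.1.3; cold-drawn → 6.1.3.2. Scheduled 28%. Maristan agreement on 6.2.1: 6.1.3.2 not covered. → 28%.
Line D: stainless steel → 6.1; in bars → 6.1.2; cold-drawn → 6.1.2.3. Scheduled 30%. No special measure applies. → 30%.
Sum: 28% + 22% + 28% + 30% = 108%.

108%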